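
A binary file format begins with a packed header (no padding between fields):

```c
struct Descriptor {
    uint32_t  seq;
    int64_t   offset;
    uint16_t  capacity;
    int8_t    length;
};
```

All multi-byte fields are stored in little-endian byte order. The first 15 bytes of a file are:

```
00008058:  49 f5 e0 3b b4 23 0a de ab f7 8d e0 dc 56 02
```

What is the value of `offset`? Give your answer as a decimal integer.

-2265882719960816716

`offset` follows `seq` (4 bytes), so it starts at byte offset 4 and occupies 8 bytes.
Bytes at offsets 4..11: B4 23 0A DE AB F7 8D E0.
In little-endian order the low byte comes first in memory.
Reassemble most-significant byte first: E0 8D F7 AB DE 0A 23 B4 → 0xE08DF7ABDE0A23B4.
Top bit is set, so as a signed 64-bit value this is 0xE08DF7ABDE0A23B4 − 2^64 = -2265882719960816716.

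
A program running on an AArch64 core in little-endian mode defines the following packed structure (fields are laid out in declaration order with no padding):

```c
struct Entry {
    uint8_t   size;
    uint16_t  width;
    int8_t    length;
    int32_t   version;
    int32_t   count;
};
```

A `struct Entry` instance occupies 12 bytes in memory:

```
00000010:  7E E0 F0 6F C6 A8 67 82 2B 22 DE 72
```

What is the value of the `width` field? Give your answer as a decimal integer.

61664

`width` follows `size` (1 byte), so it starts at byte offset 1 and occupies 2 bytes.
Bytes at offsets 1..2: E0 F0.
Little-endian stores the least-significant byte at the lowest address.
Reassemble most-significant byte first: F0 E0 → 0xF0E0.
0xF0E0 = 61664.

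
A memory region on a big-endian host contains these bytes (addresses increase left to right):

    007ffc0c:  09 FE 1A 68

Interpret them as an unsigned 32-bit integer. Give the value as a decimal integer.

167647848

Big-endian: lowest address holds the most-significant byte.
The bytes are already most-significant first: 0x09FE1A68.
0x09FE1A68 = 167647848.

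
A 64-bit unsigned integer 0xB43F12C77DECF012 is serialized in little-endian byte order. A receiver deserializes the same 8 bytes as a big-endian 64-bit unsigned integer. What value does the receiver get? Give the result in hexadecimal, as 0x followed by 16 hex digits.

Stored little-endian, the bytes at ascending addresses are 12 F0 EC 7D C7 12 3F B4.
Read back as big-endian, the last byte is least significant, giving 0x12F0EC7DC7123FB4.

0x12F0EC7DC7123FB4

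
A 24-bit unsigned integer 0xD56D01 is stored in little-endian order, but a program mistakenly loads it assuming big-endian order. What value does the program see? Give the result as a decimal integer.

Stored little-endian, the bytes at ascending addresses are 01 6D D5.
Read back as big-endian, the last byte is least significant, giving 0x016DD5.
0x016DD5 = 93653.

93653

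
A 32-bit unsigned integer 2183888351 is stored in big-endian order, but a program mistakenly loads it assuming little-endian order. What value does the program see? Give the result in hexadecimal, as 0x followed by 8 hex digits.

0xDF7D2B82

2183888351 in 32-bit hexadecimal is 0x822B7DDF.
Stored big-endian, the bytes at ascending addresses are 82 2B 7D DF.
Read back as little-endian, the first byte is least significant, giving 0xDF7D2B82.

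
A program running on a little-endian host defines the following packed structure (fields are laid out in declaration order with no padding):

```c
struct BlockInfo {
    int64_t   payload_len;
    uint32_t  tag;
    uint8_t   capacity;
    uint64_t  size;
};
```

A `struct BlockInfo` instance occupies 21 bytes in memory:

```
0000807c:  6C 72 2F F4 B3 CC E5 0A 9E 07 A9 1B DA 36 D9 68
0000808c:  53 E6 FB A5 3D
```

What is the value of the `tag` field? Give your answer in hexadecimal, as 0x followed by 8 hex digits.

0x1BA9079E

`tag` follows `payload_len` (8 bytes), so it starts at byte offset 8 and occupies 4 bytes.
Bytes at offsets 8..11: 9E 07 A9 1B.
In little-endian order the low byte comes first in memory.
Reassemble most-significant byte first: 1B A9 07 9E → 0x1BA9079E.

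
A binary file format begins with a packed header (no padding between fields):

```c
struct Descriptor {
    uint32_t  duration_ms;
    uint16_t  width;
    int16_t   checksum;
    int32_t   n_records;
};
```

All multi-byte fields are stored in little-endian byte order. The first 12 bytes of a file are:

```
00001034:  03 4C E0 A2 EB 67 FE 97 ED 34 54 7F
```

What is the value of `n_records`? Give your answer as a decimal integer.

2136225005

`n_records` follows `duration_ms` (4 B), `width` (2 B), `checksum` (2 B), so it starts at offset 4 + 2 + 2 = 8 and occupies 4 bytes.
Bytes at offsets 8..11: ED 34 54 7F.
Little-endian: lowest address holds the least-significant byte.
Reassemble most-significant byte first: 7F 54 34 ED → 0x7F5434ED.
0x7F5434ED = 2136225005.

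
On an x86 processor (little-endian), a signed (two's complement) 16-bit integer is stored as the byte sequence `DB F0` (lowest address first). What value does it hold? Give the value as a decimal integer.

-3877

In little-endian order the low byte comes first in memory.
Reassemble most-significant byte first: F0 DB → 0xF0DB.
Top bit is set, so as a signed 16-bit value this is 0xF0DB − 2^16 = -3877.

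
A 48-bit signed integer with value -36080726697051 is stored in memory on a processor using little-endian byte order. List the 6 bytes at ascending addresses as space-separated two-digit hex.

A5 1B 1A 4D 2F DF

Two's complement of -36080726697051 in 48 bits: 36080726697051 = 0x20D0B2E5E45B; invert → 0xDF2F4D1A1BA4; add 1 → 0xDF2F4D1A1BA5.
Split into bytes (most-significant first): DF 2F 4D 1A 1B A5.
Little-endian stores the least-significant byte at the lowest address.
So at ascending addresses the bytes are A5 1B 1A 4D 2F DF.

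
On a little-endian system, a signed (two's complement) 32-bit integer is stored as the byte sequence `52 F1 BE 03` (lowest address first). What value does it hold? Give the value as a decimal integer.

In little-endian order the low byte comes first in memory.
Reassemble most-significant byte first: 03 BE F1 52 → 0x03BEF152.
0x03BEF152 = 62845266.

62845266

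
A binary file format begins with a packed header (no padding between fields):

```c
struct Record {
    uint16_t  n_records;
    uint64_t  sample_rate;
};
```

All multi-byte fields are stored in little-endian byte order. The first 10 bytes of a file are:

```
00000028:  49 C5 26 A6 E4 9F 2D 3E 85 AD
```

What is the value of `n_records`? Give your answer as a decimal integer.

50505

`n_records` is the first field, at byte offset 0, occupying 2 bytes.
Bytes at offsets 0..1: 49 C5.
Little-endian stores the least-significant byte at the lowest address.
Reassemble most-significant byte first: C5 49 → 0xC549.
0xC549 = 50505.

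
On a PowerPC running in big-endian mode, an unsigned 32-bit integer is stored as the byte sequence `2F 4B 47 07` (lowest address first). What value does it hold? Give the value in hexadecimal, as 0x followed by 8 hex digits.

Big-endian stores the most-significant byte at the lowest address.
The bytes are already most-significant first: 0x2F4B4707.

0x2F4B4707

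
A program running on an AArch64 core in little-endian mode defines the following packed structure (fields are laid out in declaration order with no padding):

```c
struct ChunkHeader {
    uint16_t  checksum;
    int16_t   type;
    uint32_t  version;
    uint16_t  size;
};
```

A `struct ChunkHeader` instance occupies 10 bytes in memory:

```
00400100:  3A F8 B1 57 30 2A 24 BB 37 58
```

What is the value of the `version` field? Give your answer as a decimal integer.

3139709488

`version` follows `checksum` (2 B), `type` (2 B), so it starts at offset 2 + 2 = 4 and occupies 4 bytes.
Bytes at offsets 4..7: 30 2A 24 BB.
In little-endian order the low byte comes first in memory.
Reassemble most-significant byte first: BB 24 2A 30 → 0xBB242A30.
0xBB242A30 = 3139709488.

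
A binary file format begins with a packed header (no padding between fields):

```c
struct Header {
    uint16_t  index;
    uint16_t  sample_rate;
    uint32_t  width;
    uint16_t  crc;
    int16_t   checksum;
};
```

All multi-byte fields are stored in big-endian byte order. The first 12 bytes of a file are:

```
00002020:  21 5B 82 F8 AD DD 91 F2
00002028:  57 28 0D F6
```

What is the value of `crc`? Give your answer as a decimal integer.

22312

`crc` follows `index` (2 B), `sample_rate` (2 B), `width` (4 B), so it starts at offset 2 + 2 + 4 = 8 and occupies 2 bytes.
Bytes at offsets 8..9: 57 28.
In big-endian order the high byte comes first in memory.
The bytes are already most-significant first: 0x5728.
0x5728 = 22312.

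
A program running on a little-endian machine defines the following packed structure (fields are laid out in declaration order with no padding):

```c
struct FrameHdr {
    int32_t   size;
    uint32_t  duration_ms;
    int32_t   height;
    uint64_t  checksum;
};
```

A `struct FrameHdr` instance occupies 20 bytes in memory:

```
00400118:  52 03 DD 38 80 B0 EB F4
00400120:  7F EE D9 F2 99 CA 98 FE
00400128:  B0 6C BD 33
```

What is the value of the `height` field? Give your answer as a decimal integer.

-220598657

`height` follows `size` (4 B), `duration_ms` (4 B), so it starts at offset 4 + 4 = 8 and occupies 4 bytes.
Bytes at offsets 8..11: 7F EE D9 F2.
Little-endian stores the least-significant byte at the lowest address.
Reassemble most-significant byte first: F2 D9 EE 7F → 0xF2D9EE7F.
Top bit is set, so as a signed 32-bit value this is 0xF2D9EE7F − 2^32 = -220598657.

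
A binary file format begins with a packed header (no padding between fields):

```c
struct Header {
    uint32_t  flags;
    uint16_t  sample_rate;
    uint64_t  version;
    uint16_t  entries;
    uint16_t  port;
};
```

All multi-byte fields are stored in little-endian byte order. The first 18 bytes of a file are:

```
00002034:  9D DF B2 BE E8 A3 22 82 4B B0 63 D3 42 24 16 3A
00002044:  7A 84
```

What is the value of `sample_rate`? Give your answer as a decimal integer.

`sample_rate` follows `flags` (4 bytes), so it starts at byte offset 4 and occupies 2 bytes.
Bytes at offsets 4..5: E8 A3.
Little-endian: lowest address holds the least-significant byte.
Reassemble most-significant byte first: A3 E8 → 0xA3E8.
0xA3E8 = 41960.

41960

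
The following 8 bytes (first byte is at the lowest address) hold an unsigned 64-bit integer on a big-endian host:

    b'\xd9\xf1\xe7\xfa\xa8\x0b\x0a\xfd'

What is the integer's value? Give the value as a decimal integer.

Big-endian: lowest address holds the most-significant byte.
The bytes are already most-significant first: 0xD9F1E7FAA80B0AFD.
0xD9F1E7FAA80B0AFD = 15704588439364766461.

15704588439364766461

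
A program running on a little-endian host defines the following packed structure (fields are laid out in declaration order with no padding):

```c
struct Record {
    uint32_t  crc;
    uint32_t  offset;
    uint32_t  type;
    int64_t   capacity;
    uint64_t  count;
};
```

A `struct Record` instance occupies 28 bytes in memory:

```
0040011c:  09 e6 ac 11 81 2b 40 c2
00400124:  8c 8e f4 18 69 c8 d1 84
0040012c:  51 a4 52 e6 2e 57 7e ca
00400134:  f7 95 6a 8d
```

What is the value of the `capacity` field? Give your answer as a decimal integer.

-1850235826868205463

`capacity` follows `crc` (4 B), `offset` (4 B), `type` (4 B), so it starts at offset 4 + 4 + 4 = 12 and occupies 8 bytes.
Bytes at offsets 12..19: 69 C8 D1 84 51 A4 52 E6.
In little-endian order the low byte comes first in memory.
Reassemble most-significant byte first: E6 52 A4 51 84 D1 C8 69 → 0xE652A45184D1C869.
Top bit is set, so as a signed 64-bit value this is 0xE652A45184D1C869 − 2^64 = -1850235826868205463.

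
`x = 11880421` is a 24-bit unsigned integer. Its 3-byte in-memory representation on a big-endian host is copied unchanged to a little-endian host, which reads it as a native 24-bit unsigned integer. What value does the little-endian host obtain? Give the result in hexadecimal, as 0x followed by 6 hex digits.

11880421 in 24-bit hexadecimal is 0xB547E5.
Stored big-endian, the bytes at ascending addresses are B5 47 E5.
Read back as little-endian, the first byte is least significant, giving 0xE547B5.

0xE547B5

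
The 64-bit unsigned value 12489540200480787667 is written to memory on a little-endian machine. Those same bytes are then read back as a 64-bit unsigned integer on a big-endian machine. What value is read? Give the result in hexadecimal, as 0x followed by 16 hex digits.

12489540200480787667 in 64-bit hexadecimal is 0xAD53C2A3D19E4CD3.
Stored little-endian, the bytes at ascending addresses are D3 4C 9E D1 A3 C2 53 AD.
Read back as big-endian, the last byte is least significant, giving 0xD34C9ED1A3C253AD.

0xD34C9ED1A3C253AD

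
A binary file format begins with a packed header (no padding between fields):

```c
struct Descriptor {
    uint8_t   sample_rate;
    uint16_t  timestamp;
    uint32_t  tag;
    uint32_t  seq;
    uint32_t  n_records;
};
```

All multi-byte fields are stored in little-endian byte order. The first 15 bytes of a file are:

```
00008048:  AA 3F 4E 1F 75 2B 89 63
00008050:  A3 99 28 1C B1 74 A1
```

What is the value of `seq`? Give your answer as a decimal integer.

681157475

`seq` follows `sample_rate` (1 B), `timestamp` (2 B), `tag` (4 B), so it starts at offset 1 + 2 + 4 = 7 and occupies 4 bytes.
Bytes at offsets 7..10: 63 A3 99 28.
Little-endian: lowest address holds the least-significant byte.
Reassemble most-significant byte first: 28 99 A3 63 → 0x2899A363.
0x2899A363 = 681157475.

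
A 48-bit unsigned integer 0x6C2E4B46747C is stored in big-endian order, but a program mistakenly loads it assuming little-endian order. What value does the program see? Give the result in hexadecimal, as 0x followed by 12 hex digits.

0x7C74464B2E6C

Stored big-endian, the bytes at ascending addresses are 6C 2E 4B 46 74 7C.
Read back as little-endian, the first byte is least significant, giving 0x7C74464B2E6C.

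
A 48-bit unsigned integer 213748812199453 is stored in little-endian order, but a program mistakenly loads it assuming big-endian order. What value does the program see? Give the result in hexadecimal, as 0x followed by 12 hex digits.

0x1DB6054667C2

213748812199453 in 48-bit hexadecimal is 0xC2674605B61D.
Stored little-endian, the bytes at ascending addresses are 1D B6 05 46 67 C2.
Read back as big-endian, the last byte is least significant, giving 0x1DB6054667C2.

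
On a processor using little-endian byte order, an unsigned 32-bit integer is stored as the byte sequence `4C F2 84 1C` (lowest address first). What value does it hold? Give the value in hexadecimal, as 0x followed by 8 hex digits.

Little-endian: lowest address holds the least-significant byte.
Reassemble most-significant byte first: 1C 84 F2 4C → 0x1C84F24C.

0x1C84F24C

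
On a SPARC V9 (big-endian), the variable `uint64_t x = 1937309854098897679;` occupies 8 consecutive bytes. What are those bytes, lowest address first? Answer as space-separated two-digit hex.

1A E2 B5 0C 49 6D BB 0F

1937309854098897679 in hexadecimal, padded to 64 bits, is 0x1AE2B50C496DBB0F.
Split into bytes (most-significant first): 1A E2 B5 0C 49 6D BB 0F.
Big-endian: lowest address holds the most-significant byte.
So the memory order matches the most-significant-first order: 1A E2 B5 0C 49 6D BB 0F.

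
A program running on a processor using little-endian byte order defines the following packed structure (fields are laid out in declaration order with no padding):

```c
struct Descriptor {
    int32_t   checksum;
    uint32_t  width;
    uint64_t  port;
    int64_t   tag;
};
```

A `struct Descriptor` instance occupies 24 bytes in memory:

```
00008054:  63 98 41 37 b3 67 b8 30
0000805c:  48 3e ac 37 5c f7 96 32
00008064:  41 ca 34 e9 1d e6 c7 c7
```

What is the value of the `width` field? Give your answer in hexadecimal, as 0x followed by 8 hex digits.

`width` follows `checksum` (4 bytes), so it starts at byte offset 4 and occupies 4 bytes.
Bytes at offsets 4..7: B3 67 B8 30.
Little-endian stores the least-significant byte at the lowest address.
Reassemble most-significant byte first: 30 B8 67 B3 → 0x30B867B3.

0x30B867B3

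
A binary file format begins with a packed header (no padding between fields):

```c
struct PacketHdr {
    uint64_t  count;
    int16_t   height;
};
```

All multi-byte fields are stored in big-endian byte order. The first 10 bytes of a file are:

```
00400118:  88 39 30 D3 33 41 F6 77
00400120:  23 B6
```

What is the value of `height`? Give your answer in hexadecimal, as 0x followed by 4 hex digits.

`height` follows `count` (8 bytes), so it starts at byte offset 8 and occupies 2 bytes.
Bytes at offsets 8..9: 23 B6.
In big-endian order the high byte comes first in memory.
The bytes are already most-significant first: 0x23B6.

0x23B6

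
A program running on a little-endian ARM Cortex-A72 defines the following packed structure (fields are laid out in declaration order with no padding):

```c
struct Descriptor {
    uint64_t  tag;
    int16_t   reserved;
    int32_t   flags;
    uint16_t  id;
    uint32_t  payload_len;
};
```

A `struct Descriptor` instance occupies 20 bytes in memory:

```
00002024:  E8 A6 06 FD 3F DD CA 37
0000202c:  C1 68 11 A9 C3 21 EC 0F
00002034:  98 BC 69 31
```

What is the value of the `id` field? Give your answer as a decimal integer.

4076

`id` follows `tag` (8 B), `reserved` (2 B), `flags` (4 B), so it starts at offset 8 + 2 + 4 = 14 and occupies 2 bytes.
Bytes at offsets 14..15: EC 0F.
In little-endian order the low byte comes first in memory.
Reassemble most-significant byte first: 0F EC → 0x0FEC.
0x0FEC = 4076.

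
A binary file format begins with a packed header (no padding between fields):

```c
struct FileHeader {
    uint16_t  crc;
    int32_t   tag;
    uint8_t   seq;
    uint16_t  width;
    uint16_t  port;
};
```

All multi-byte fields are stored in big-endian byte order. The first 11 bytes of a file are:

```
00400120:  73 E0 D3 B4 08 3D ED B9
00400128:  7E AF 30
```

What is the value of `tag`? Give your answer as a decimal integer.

-743176131

`tag` follows `crc` (2 bytes), so it starts at byte offset 2 and occupies 4 bytes.
Bytes at offsets 2..5: D3 B4 08 3D.
In big-endian order the high byte comes first in memory.
The bytes are already most-significant first: 0xD3B4083D.
Top bit is set, so as a signed 32-bit value this is 0xD3B4083D − 2^32 = -743176131.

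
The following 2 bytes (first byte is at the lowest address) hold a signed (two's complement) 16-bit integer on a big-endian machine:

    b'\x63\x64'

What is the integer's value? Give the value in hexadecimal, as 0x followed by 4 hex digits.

0x6364

Big-endian stores the most-significant byte at the lowest address.
The bytes are already most-significant first: 0x6364.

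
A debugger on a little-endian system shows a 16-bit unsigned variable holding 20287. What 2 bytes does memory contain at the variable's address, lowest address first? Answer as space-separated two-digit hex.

3F 4F

20287 in hexadecimal, padded to 16 bits, is 0x4F3F.
Split into bytes (most-significant first): 4F 3F.
Little-endian: lowest address holds the least-significant byte.
So at ascending addresses the bytes are 3F 4F.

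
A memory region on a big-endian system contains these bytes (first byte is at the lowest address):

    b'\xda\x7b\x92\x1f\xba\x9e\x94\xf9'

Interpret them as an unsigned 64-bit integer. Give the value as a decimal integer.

15743337587376297209

Big-endian: lowest address holds the most-significant byte.
The bytes are already most-significant first: 0xDA7B921FBA9E94F9.
0xDA7B921FBA9E94F9 = 15743337587376297209.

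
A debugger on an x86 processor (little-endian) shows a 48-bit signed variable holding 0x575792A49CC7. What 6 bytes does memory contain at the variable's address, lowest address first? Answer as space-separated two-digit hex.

Split into bytes (most-significant first): 57 57 92 A4 9C C7.
In little-endian order the low byte comes first in memory.
So at ascending addresses the bytes are C7 9C A4 92 57 57.

C7 9C A4 92 57 57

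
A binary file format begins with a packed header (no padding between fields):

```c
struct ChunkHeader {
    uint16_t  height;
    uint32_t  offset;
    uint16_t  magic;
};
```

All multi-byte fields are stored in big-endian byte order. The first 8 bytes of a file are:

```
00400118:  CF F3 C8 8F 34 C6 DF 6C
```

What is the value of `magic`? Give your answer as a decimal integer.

`magic` follows `height` (2 B), `offset` (4 B), so it starts at offset 2 + 4 = 6 and occupies 2 bytes.
Bytes at offsets 6..7: DF 6C.
Big-endian stores the most-significant byte at the lowest address.
The bytes are already most-significant first: 0xDF6C.
0xDF6C = 57196.

57196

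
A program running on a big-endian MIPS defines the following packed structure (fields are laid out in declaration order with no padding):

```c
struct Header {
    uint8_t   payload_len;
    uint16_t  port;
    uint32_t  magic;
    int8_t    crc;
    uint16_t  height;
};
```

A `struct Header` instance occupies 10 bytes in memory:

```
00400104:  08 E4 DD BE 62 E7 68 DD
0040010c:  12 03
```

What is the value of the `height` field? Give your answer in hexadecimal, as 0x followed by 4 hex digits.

0x1203

`height` follows `payload_len` (1 B), `port` (2 B), `magic` (4 B), `crc` (1 B), so it starts at offset 1 + 2 + 4 + 1 = 8 and occupies 2 bytes.
Bytes at offsets 8..9: 12 03.
Big-endian: lowest address holds the most-significant byte.
The bytes are already most-significant first: 0x1203.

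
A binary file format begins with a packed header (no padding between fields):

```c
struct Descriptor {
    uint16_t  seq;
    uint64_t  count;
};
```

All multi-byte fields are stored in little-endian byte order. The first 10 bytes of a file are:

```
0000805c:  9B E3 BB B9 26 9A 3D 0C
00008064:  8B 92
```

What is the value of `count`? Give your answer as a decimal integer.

10559547210019027387

`count` follows `seq` (2 bytes), so it starts at byte offset 2 and occupies 8 bytes.
Bytes at offsets 2..9: BB B9 26 9A 3D 0C 8B 92.
Little-endian: lowest address holds the least-significant byte.
Reassemble most-significant byte first: 92 8B 0C 3D 9A 26 B9 BB → 0x928B0C3D9A26B9BB.
0x928B0C3D9A26B9BB = 10559547210019027387.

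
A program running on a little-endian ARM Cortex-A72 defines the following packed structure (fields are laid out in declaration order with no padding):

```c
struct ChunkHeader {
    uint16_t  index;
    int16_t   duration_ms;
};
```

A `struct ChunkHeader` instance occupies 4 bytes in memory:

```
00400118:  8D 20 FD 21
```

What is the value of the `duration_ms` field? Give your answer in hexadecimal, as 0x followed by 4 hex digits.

0x21FD

`duration_ms` follows `index` (2 bytes), so it starts at byte offset 2 and occupies 2 bytes.
Bytes at offsets 2..3: FD 21.
Little-endian stores the least-significant byte at the lowest address.
Reassemble most-significant byte first: 21 FD → 0x21FD.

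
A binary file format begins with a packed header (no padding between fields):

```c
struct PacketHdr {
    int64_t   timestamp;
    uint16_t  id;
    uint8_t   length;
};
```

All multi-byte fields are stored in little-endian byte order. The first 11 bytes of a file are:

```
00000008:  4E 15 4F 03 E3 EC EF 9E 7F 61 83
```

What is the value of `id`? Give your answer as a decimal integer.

24959

`id` follows `timestamp` (8 bytes), so it starts at byte offset 8 and occupies 2 bytes.
Bytes at offsets 8..9: 7F 61.
Little-endian: lowest address holds the least-significant byte.
Reassemble most-significant byte first: 61 7F → 0x617F.
0x617F = 24959.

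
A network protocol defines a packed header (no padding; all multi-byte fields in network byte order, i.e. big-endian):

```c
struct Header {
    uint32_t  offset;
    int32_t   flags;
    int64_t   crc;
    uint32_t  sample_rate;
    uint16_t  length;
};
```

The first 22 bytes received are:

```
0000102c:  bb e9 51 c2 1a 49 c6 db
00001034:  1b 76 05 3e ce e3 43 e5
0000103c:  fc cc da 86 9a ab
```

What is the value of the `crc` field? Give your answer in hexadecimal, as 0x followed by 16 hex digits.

`crc` follows `offset` (4 B), `flags` (4 B), so it starts at offset 4 + 4 = 8 and occupies 8 bytes.
Bytes at offsets 8..15: 1B 76 05 3E CE E3 43 E5.
Big-endian stores the most-significant byte at the lowest address.
The bytes are already most-significant first: 0x1B76053ECEE343E5.

0x1B76053ECEE343E5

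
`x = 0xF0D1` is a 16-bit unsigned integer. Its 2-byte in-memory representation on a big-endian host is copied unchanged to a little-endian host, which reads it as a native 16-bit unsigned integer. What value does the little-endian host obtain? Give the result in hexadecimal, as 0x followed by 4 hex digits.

0xD1F0

Stored big-endian, the bytes at ascending addresses are F0 D1.
Read back as little-endian, the first byte is least significant, giving 0xD1F0.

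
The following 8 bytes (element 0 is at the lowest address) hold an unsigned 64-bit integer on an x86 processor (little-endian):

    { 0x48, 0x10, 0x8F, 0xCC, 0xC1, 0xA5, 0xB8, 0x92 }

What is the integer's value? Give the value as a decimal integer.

In little-endian order the low byte comes first in memory.
Reassemble most-significant byte first: 92 B8 A5 C1 CC 8F 10 48 → 0x92B8A5C1CC8F1048.
0x92B8A5C1CC8F1048 = 10572382377031438408.

10572382377031438408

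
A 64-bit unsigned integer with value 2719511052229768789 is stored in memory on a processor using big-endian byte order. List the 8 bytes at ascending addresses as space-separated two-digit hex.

2719511052229768789 in hexadecimal, padded to 64 bits, is 0x25BDA4E4B6E77655.
Split into bytes (most-significant first): 25 BD A4 E4 B6 E7 76 55.
Big-endian stores the most-significant byte at the lowest address.
So the memory order matches the most-significant-first order: 25 BD A4 E4 B6 E7 76 55.

25 BD A4 E4 B6 E7 76 55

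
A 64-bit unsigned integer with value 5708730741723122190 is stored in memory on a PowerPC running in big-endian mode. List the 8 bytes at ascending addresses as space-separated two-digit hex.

5708730741723122190 in hexadecimal, padded to 64 bits, is 0x4F397C5D0AC24A0E.
Split into bytes (most-significant first): 4F 39 7C 5D 0A C2 4A 0E.
Big-endian: lowest address holds the most-significant byte.
So the memory order matches the most-significant-first order: 4F 39 7C 5D 0A C2 4A 0E.

4F 39 7C 5D 0A C2 4A 0E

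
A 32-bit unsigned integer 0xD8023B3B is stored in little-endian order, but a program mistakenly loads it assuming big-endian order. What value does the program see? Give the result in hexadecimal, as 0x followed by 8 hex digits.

0x3B3B02D8

Stored little-endian, the bytes at ascending addresses are 3B 3B 02 D8.
Read back as big-endian, the last byte is least significant, giving 0x3B3B02D8.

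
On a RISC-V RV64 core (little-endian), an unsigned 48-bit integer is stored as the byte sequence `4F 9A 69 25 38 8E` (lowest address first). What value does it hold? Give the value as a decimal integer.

156371796990543

In little-endian order the low byte comes first in memory.
Reassemble most-significant byte first: 8E 38 25 69 9A 4F → 0x8E3825699A4F.
0x8E3825699A4F = 156371796990543.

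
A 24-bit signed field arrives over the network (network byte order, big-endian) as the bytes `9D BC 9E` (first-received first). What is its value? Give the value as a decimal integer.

Big-endian: lowest address holds the most-significant byte.
The bytes are already most-significant first: 0x9DBC9E.
Top bit is set, so as a signed 24-bit value this is 0x9DBC9E − 2^24 = -6439778.

-6439778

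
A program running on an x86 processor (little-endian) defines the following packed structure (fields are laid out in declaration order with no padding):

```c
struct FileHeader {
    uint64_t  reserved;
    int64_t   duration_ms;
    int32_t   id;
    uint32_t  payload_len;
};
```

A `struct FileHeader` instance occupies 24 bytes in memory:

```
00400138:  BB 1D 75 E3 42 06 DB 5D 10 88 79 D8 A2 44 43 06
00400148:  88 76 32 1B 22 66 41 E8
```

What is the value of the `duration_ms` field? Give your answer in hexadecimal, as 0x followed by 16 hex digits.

0x064344A2D8798810

`duration_ms` follows `reserved` (8 bytes), so it starts at byte offset 8 and occupies 8 bytes.
Bytes at offsets 8..15: 10 88 79 D8 A2 44 43 06.
Little-endian stores the least-significant byte at the lowest address.
Reassemble most-significant byte first: 06 43 44 A2 D8 79 88 10 → 0x064344A2D8798810.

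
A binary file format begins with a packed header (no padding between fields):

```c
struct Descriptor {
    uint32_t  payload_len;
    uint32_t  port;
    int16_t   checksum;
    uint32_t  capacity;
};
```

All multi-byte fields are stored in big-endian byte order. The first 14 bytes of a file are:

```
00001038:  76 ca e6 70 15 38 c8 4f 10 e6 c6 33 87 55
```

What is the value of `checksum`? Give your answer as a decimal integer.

`checksum` follows `payload_len` (4 B), `port` (4 B), so it starts at offset 4 + 4 = 8 and occupies 2 bytes.
Bytes at offsets 8..9: 10 E6.
Big-endian: lowest address holds the most-significant byte.
The bytes are already most-significant first: 0x10E6.
0x10E6 = 4326.

4326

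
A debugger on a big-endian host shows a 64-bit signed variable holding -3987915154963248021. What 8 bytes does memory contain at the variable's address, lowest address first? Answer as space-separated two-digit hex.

C8 A8 14 4B A2 04 CC 6B

Two's complement of -3987915154963248021 in 64 bits: 3987915154963248021 = 0x3757EBB45DFB3395; invert → 0xC8A8144BA204CC6A; add 1 → 0xC8A8144BA204CC6B.
Split into bytes (most-significant first): C8 A8 14 4B A2 04 CC 6B.
Big-endian: lowest address holds the most-significant byte.
So the memory order matches the most-significant-first order: C8 A8 14 4B A2 04 CC 6B.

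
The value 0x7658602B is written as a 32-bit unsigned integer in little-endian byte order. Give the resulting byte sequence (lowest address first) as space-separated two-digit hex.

2B 60 58 76

Split into bytes (most-significant first): 76 58 60 2B.
In little-endian order the low byte comes first in memory.
So at ascending addresses the bytes are 2B 60 58 76.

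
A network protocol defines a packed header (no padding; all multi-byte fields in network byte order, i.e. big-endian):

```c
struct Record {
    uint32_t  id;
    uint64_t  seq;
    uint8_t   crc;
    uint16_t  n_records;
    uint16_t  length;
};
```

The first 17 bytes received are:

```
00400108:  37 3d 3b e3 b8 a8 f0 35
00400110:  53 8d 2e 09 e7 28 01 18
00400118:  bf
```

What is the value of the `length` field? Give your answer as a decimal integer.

6335

`length` follows `id` (4 B), `seq` (8 B), `crc` (1 B), `n_records` (2 B), so it starts at offset 4 + 8 + 1 + 2 = 15 and occupies 2 bytes.
Bytes at offsets 15..16: 18 BF.
Big-endian stores the most-significant byte at the lowest address.
The bytes are already most-significant first: 0x18BF.
0x18BF = 6335.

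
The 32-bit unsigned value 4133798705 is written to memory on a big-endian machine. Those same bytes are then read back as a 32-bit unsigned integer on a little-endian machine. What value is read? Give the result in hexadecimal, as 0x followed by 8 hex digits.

4133798705 in 32-bit hexadecimal is 0xF664C331.
Stored big-endian, the bytes at ascending addresses are F6 64 C3 31.
Read back as little-endian, the first byte is least significant, giving 0x31C364F6.

0x31C364F6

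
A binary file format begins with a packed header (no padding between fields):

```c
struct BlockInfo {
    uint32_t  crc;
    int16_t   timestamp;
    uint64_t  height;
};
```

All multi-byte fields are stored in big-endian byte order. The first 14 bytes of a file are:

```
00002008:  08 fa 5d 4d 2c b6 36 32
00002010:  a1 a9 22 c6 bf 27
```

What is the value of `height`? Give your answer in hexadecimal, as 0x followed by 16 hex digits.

0x3632A1A922C6BF27

`height` follows `crc` (4 B), `timestamp` (2 B), so it starts at offset 4 + 2 = 6 and occupies 8 bytes.
Bytes at offsets 6..13: 36 32 A1 A9 22 C6 BF 27.
Big-endian: lowest address holds the most-significant byte.
The bytes are already most-significant first: 0x3632A1A922C6BF27.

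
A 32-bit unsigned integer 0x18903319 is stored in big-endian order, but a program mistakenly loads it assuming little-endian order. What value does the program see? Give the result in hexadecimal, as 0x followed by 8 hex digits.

Stored big-endian, the bytes at ascending addresses are 18 90 33 19.
Read back as little-endian, the first byte is least significant, giving 0x19339018.

0x19339018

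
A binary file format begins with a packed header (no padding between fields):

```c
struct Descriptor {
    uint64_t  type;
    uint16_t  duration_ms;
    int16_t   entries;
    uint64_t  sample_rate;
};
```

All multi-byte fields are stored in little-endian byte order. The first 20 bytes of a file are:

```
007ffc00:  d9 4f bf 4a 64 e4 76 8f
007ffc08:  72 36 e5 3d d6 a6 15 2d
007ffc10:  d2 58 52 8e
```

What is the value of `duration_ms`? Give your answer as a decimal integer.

13938

`duration_ms` follows `type` (8 bytes), so it starts at byte offset 8 and occupies 2 bytes.
Bytes at offsets 8..9: 72 36.
Little-endian: lowest address holds the least-significant byte.
Reassemble most-significant byte first: 36 72 → 0x3672.
0x3672 = 13938.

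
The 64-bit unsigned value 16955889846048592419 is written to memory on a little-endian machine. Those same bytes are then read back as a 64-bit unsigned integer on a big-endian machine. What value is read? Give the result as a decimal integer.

16955889846048592419 in 64-bit hexadecimal is 0xEB4F6BFA94611223.
Stored little-endian, the bytes at ascending addresses are 23 12 61 94 FA 6B 4F EB.
Read back as big-endian, the last byte is least significant, giving 0x23126194FA6B4FEB.
0x23126194FA6B4FEB = 2527189633392660459.

2527189633392660459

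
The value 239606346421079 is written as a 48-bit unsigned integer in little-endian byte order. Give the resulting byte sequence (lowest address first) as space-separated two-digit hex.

239606346421079 in hexadecimal, padded to 48 bits, is 0xD9EBB32A1357.
Split into bytes (most-significant first): D9 EB B3 2A 13 57.
Little-endian: lowest address holds the least-significant byte.
So at ascending addresses the bytes are 57 13 2A B3 EB D9.

57 13 2A B3 EB D9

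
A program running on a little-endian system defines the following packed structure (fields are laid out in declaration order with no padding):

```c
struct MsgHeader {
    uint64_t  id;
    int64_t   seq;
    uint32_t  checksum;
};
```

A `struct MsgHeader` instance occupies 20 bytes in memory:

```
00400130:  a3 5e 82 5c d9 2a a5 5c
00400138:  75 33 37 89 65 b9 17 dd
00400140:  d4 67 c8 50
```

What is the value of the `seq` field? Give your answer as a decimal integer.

`seq` follows `id` (8 bytes), so it starts at byte offset 8 and occupies 8 bytes.
Bytes at offsets 8..15: 75 33 37 89 65 B9 17 DD.
In little-endian order the low byte comes first in memory.
Reassemble most-significant byte first: DD 17 B9 65 89 37 33 75 → 0xDD17B96589373375.
Top bit is set, so as a signed 64-bit value this is 0xDD17B96589373375 − 2^64 = -2515338021118200971.

-2515338021118200971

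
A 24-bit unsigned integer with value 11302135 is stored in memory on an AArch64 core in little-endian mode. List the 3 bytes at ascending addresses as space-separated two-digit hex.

11302135 in hexadecimal, padded to 24 bits, is 0xAC74F7.
Split into bytes (most-significant first): AC 74 F7.
Little-endian stores the least-significant byte at the lowest address.
So at ascending addresses the bytes are F7 74 AC.

F7 74 AC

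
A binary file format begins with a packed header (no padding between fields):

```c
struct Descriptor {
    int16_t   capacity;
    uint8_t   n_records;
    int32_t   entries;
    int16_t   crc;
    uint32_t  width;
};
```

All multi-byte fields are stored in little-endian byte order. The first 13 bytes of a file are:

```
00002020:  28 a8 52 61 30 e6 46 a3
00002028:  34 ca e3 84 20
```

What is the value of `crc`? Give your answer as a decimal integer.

13475

`crc` follows `capacity` (2 B), `n_records` (1 B), `entries` (4 B), so it starts at offset 2 + 1 + 4 = 7 and occupies 2 bytes.
Bytes at offsets 7..8: A3 34.
Little-endian stores the least-significant byte at the lowest address.
Reassemble most-significant byte first: 34 A3 → 0x34A3.
0x34A3 = 13475.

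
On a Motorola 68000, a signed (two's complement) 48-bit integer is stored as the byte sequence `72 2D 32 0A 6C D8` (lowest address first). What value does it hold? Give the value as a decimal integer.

Big-endian: lowest address holds the most-significant byte.
The bytes are already most-significant first: 0x722D320A6CD8.
0x722D320A6CD8 = 125538438638808.

125538438638808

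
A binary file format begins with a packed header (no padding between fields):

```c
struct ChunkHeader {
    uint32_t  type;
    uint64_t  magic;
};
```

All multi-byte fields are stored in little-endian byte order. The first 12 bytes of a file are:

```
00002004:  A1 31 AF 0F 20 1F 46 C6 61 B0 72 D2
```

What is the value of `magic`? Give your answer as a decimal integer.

15164376829294681888

`magic` follows `type` (4 bytes), so it starts at byte offset 4 and occupies 8 bytes.
Bytes at offsets 4..11: 20 1F 46 C6 61 B0 72 D2.
Little-endian: lowest address holds the least-significant byte.
Reassemble most-significant byte first: D2 72 B0 61 C6 46 1F 20 → 0xD272B061C6461F20.
0xD272B061C6461F20 = 15164376829294681888.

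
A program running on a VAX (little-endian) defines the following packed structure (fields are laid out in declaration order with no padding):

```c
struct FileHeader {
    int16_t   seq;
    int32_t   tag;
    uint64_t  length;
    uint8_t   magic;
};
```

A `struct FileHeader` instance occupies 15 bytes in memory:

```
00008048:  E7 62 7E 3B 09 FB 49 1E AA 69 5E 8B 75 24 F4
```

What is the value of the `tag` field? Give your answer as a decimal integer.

-83281026

`tag` follows `seq` (2 bytes), so it starts at byte offset 2 and occupies 4 bytes.
Bytes at offsets 2..5: 7E 3B 09 FB.
Little-endian: lowest address holds the least-significant byte.
Reassemble most-significant byte first: FB 09 3B 7E → 0xFB093B7E.
Top bit is set, so as a signed 32-bit value this is 0xFB093B7E − 2^32 = -83281026.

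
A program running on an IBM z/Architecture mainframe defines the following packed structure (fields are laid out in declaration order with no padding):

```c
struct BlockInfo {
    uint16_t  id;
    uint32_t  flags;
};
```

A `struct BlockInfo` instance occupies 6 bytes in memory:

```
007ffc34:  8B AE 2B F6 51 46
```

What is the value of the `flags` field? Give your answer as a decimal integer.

`flags` follows `id` (2 bytes), so it starts at byte offset 2 and occupies 4 bytes.
Bytes at offsets 2..5: 2B F6 51 46.
Big-endian stores the most-significant byte at the lowest address.
The bytes are already most-significant first: 0x2BF65146.
0x2BF65146 = 737562950.

737562950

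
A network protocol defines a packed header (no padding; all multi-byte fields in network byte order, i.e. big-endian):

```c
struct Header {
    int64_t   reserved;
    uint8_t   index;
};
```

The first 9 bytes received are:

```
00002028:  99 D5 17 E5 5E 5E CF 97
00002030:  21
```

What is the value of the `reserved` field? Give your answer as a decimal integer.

-7361951741968986217

`reserved` is the first field, at byte offset 0, occupying 8 bytes.
Bytes at offsets 0..7: 99 D5 17 E5 5E 5E CF 97.
In big-endian order the high byte comes first in memory.
The bytes are already most-significant first: 0x99D517E55E5ECF97.
Top bit is set, so as a signed 64-bit value this is 0x99D517E55E5ECF97 − 2^64 = -7361951741968986217.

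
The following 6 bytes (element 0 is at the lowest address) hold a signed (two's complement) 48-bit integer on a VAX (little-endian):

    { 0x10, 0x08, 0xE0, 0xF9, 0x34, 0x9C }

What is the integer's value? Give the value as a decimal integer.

-109723632269296

Little-endian: lowest address holds the least-significant byte.
Reassemble most-significant byte first: 9C 34 F9 E0 08 10 → 0x9C34F9E00810.
Top bit is set, so as a signed 48-bit value this is 0x9C34F9E00810 − 2^48 = -109723632269296.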